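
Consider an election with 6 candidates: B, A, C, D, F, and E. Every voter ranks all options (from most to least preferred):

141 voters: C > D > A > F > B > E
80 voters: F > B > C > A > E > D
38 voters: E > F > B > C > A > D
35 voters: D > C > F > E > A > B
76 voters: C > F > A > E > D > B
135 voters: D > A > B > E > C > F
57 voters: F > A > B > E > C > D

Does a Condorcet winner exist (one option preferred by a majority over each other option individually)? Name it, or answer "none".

Checking pairwise contests:
A beats B 444–118.
C beats A 370–192.
B beats C 310–252.
C beats D 392–170.
C beats F 387–175.
B beats E 413–149.
Every option loses at least one head-to-head, so there is no Condorcet winner.

none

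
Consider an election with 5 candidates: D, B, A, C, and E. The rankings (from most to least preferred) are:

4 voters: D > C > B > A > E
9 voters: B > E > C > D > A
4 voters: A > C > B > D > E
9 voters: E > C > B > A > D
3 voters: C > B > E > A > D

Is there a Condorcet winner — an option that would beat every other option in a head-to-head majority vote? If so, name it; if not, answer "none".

Checking pairwise contests:
B beats D 25–4.
C beats B 20–9.
B beats A 25–4.
E beats C 18–11.
B beats E 20–9.
Every option loses at least one head-to-head, so there is no Condorcet winner.

none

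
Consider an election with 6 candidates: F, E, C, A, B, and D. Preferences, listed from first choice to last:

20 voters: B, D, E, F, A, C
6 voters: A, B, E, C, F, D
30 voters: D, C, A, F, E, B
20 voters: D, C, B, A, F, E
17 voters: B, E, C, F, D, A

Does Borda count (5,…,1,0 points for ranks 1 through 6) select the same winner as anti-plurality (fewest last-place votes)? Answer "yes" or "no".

no

Borda — scores: F 160, E 176, C 263, A 180, B 269, D 347. Winner: D.
Anti-plurality — last-place votes: F 0, E 20, C 20, A 17, B 30, D 6. Winner: F.
The two methods disagree.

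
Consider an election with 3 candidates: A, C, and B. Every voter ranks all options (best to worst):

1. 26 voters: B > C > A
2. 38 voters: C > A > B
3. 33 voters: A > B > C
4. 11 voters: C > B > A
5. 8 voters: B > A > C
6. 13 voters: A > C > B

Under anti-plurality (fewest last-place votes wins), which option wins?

Last-place votes: A 37, C 41, B 51.
A is ranked last by the fewest voters, so A wins.

A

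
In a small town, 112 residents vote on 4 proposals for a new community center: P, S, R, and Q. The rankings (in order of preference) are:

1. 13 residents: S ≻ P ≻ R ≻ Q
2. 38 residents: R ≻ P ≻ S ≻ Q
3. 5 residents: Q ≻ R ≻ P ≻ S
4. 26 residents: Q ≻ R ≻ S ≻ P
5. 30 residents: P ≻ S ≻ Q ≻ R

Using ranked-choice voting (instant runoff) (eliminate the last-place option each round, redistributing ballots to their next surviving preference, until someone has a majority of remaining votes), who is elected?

Round 1: P 30, S 13, R 38, Q 31. Eliminate S.
Round 2: P 43, R 38, Q 31. Eliminate Q.
Round 3: P 43, R 69. R has a majority.

R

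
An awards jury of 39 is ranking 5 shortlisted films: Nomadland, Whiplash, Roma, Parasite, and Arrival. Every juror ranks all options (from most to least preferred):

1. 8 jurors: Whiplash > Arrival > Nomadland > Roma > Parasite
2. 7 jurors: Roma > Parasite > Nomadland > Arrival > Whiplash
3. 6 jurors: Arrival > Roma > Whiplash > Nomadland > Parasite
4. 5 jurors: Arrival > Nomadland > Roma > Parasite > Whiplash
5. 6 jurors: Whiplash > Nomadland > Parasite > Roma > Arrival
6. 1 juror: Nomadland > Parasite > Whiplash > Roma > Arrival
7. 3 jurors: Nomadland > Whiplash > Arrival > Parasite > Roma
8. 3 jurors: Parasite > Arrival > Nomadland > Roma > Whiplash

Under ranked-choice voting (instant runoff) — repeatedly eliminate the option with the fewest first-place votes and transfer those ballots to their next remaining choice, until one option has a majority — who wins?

Round 1: Nomadland 4, Whiplash 14, Roma 7, Parasite 3, Arrival 11. Eliminate Parasite.
Round 2: Nomadland 4, Whiplash 14, Roma 7, Arrival 14. Eliminate Nomadland.
Round 3: Whiplash 18, Roma 7, Arrival 14. Eliminate Roma.
Round 4: Whiplash 18, Arrival 21. Arrival has a majority.

Arrival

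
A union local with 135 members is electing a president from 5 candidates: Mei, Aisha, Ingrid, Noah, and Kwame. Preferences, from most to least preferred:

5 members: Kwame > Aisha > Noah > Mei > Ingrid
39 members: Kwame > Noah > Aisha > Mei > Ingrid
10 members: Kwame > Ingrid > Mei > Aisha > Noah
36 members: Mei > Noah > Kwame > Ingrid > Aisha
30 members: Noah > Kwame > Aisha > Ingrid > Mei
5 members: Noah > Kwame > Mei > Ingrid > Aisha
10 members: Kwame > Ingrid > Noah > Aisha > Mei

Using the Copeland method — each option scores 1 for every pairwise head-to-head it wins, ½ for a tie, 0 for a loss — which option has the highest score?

Mei: beats Ingrid; loses to Aisha, Noah, and Kwame → score 1.
Aisha: beats Mei and Ingrid; loses to Noah and Kwame → score 2.
Ingrid: loses to Mei, Aisha, Noah, and Kwame → score 0.
Noah: beats Mei, Aisha, Ingrid, and Kwame → score 4.
Kwame: beats Mei, Aisha, and Ingrid; loses to Noah → score 3.
Noah has the best pairwise record.

Noah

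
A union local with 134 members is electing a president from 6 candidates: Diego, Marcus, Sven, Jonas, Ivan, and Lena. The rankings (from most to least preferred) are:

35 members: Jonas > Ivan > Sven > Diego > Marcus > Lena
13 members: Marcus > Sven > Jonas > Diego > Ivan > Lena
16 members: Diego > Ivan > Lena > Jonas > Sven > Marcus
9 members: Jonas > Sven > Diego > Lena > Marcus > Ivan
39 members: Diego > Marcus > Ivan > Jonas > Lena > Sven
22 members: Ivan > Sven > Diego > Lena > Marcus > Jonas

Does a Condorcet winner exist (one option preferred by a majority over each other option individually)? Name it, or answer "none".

none

Checking pairwise contests:
Sven beats Diego 79–55.
Diego beats Marcus 121–13.
Jonas beats Sven 99–35.
Diego beats Jonas 77–57.
Diego beats Ivan 77–57.
Diego beats Lena 134–0.
Every option loses at least one head-to-head, so there is no Condorcet winner.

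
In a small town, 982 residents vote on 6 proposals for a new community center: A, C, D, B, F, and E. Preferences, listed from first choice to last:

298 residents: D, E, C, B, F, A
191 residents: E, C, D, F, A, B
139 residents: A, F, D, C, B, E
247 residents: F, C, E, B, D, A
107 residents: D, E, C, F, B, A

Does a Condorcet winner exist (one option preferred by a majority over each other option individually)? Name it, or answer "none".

D vs A: 843–139 for D.
D vs C: 544–438 for D.
D vs B: 735–247 for D.
D vs F: 596–386 for D.
D vs E: 544–438 for D.
D beats every other option head-to-head.

D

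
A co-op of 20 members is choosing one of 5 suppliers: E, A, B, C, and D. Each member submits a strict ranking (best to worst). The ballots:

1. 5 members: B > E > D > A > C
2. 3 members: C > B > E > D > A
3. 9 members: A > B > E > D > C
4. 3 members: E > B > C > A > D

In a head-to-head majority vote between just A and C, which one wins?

Voters preferring A to C: 14; preferring C to A: 6.
A wins the head-to-head.

A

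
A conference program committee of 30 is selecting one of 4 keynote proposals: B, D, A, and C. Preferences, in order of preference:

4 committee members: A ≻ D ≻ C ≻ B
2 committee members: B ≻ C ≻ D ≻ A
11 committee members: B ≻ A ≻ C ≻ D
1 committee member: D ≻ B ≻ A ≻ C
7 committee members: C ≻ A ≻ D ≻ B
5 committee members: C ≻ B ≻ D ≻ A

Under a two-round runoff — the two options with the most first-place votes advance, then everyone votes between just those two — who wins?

C

Round 1 first-place votes: B 13, D 1, A 4, C 12.
B and C advance.
Runoff: B is preferred to C by 14 voters; C by 16.
C wins the runoff.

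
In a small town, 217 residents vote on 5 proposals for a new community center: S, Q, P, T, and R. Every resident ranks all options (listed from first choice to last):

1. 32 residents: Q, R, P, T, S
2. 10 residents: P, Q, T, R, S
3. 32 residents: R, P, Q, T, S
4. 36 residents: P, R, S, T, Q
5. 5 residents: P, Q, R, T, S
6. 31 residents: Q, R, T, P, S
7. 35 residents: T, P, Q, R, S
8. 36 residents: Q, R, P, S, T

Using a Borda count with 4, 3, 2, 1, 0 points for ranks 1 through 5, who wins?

S: 32·0 + 10·0 + 32·0 + 36·2 + 5·0 + 31·0 + 35·0 + 36·1 = 108
Q: 32·4 + 10·3 + 32·2 + 36·0 + 5·3 + 31·4 + 35·2 + 36·4 = 575
P: 32·2 + 10·4 + 32·3 + 36·4 + 5·4 + 31·1 + 35·3 + 36·2 = 572
T: 32·1 + 10·2 + 32·1 + 36·1 + 5·1 + 31·2 + 35·4 + 36·0 = 327
R: 32·3 + 10·1 + 32·4 + 36·3 + 5·2 + 31·3 + 35·1 + 36·3 = 588
R has the highest Borda score (588).

R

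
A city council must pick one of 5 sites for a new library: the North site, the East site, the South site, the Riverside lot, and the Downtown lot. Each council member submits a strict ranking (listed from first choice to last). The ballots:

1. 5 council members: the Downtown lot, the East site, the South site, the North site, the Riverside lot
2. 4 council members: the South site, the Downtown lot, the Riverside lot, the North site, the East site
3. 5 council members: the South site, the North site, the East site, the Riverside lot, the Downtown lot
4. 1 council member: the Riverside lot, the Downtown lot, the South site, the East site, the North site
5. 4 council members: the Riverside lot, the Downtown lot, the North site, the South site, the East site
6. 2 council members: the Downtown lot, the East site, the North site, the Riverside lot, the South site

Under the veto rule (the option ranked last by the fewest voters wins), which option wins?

Last-place votes: the North site 1, the East site 8, the South site 2, the Riverside lot 5, the Downtown lot 5.
the North site is ranked last by the fewest voters, so the North site wins.

the North site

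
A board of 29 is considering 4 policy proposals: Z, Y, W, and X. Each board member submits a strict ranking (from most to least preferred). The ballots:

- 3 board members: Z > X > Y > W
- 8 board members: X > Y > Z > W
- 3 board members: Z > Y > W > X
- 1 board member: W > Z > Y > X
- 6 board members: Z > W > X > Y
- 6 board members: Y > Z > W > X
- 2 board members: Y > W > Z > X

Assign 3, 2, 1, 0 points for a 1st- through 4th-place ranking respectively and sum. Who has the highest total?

Z: 3·3 + 8·1 + 3·3 + 1·2 + 6·3 + 6·2 + 2·1 = 60
Y: 3·1 + 8·2 + 3·2 + 1·1 + 6·0 + 6·3 + 2·3 = 50
W: 3·0 + 8·0 + 3·1 + 1·3 + 6·2 + 6·1 + 2·2 = 28
X: 3·2 + 8·3 + 3·0 + 1·0 + 6·1 + 6·0 + 2·0 = 36
Z has the highest Borda score (60).

Z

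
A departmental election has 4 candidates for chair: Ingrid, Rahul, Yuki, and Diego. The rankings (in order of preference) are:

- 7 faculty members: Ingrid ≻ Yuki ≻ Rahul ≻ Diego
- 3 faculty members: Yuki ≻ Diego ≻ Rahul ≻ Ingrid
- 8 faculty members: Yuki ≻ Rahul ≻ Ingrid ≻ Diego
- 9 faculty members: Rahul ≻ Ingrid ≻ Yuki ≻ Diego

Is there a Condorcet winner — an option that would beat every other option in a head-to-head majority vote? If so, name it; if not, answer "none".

none

Checking pairwise contests:
Rahul beats Ingrid 20–7.
Yuki beats Rahul 18–9.
Ingrid beats Yuki 16–11.
Ingrid beats Diego 24–3.
Every option loses at least one head-to-head, so there is no Condorcet winner.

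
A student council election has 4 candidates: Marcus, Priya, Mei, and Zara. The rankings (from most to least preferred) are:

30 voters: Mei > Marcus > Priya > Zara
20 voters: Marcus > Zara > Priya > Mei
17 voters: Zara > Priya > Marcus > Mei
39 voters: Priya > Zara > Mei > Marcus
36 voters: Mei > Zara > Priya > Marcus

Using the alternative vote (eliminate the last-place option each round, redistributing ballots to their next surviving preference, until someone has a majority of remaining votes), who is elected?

Round 1: Marcus 20, Priya 39, Mei 66, Zara 17. Eliminate Zara.
Round 2: Marcus 20, Priya 56, Mei 66. Eliminate Marcus.
Round 3: Priya 76, Mei 66. Priya has a majority.

Priya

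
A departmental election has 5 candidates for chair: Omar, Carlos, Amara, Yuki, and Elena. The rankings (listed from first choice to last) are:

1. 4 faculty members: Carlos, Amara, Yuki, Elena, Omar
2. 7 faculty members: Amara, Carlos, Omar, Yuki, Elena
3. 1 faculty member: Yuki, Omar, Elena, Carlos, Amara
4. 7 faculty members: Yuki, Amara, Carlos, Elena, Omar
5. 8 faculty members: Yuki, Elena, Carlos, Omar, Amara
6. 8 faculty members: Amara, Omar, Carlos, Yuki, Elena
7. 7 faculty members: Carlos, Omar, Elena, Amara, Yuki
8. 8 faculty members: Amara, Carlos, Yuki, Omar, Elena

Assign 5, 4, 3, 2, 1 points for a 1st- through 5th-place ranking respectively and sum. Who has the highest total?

Omar: 4·1 + 7·3 + 1·4 + 7·1 + 8·2 + 8·4 + 7·4 + 8·2 = 128
Carlos: 4·5 + 7·4 + 1·2 + 7·3 + 8·3 + 8·3 + 7·5 + 8·4 = 186
Amara: 4·4 + 7·5 + 1·1 + 7·4 + 8·1 + 8·5 + 7·2 + 8·5 = 182
Yuki: 4·3 + 7·2 + 1·5 + 7·5 + 8·5 + 8·2 + 7·1 + 8·3 = 153
Elena: 4·2 + 7·1 + 1·3 + 7·2 + 8·4 + 8·1 + 7·3 + 8·1 = 101
Carlos has the highest Borda score (186).

Carlos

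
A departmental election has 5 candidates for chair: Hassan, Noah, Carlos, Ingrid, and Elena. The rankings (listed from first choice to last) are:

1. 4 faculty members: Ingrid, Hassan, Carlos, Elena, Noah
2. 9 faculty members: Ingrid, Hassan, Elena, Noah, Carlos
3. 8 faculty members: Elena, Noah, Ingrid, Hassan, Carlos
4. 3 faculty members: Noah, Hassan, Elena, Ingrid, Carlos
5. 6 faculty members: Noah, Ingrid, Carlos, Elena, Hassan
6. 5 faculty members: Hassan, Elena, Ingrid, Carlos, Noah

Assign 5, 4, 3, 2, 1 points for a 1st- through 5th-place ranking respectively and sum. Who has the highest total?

Hassan: 4·4 + 9·4 + 8·2 + 3·4 + 6·1 + 5·5 = 111
Noah: 4·1 + 9·2 + 8·4 + 3·5 + 6·5 + 5·1 = 104
Carlos: 4·3 + 9·1 + 8·1 + 3·1 + 6·3 + 5·2 = 60
Ingrid: 4·5 + 9·5 + 8·3 + 3·2 + 6·4 + 5·3 = 134
Elena: 4·2 + 9·3 + 8·5 + 3·3 + 6·2 + 5·4 = 116
Ingrid has the highest Borda score (134).

Ingrid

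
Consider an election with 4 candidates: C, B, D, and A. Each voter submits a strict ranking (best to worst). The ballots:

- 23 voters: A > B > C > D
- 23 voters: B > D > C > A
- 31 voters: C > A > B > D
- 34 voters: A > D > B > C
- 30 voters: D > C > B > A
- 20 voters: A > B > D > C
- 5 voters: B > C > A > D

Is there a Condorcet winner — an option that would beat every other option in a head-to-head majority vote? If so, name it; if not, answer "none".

none

Checking pairwise contests:
B beats C 105–61.
A beats B 108–58.
B beats D 102–64.
C beats A 89–77.
Every option loses at least one head-to-head, so there is no Condorcet winner.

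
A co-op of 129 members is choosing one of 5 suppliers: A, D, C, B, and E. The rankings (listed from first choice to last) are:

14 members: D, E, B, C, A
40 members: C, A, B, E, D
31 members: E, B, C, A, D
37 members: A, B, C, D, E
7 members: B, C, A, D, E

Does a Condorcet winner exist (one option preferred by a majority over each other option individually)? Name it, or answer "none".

none

Checking pairwise contests:
C beats A 92–37.
A beats D 115–14.
B beats C 89–40.
A beats B 77–52.
A beats E 84–45.
Every option loses at least one head-to-head, so there is no Condorcet winner.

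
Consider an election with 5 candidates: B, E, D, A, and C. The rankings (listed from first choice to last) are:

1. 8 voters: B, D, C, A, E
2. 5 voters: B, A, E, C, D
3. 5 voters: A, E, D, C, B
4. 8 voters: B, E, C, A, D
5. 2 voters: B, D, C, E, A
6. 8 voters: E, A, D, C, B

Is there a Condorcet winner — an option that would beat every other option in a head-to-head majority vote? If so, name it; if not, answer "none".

B vs E: 23–13 for B.
B vs D: 23–13 for B.
B vs A: 23–13 for B.
B vs C: 23–13 for B.
B beats every other option head-to-head.

B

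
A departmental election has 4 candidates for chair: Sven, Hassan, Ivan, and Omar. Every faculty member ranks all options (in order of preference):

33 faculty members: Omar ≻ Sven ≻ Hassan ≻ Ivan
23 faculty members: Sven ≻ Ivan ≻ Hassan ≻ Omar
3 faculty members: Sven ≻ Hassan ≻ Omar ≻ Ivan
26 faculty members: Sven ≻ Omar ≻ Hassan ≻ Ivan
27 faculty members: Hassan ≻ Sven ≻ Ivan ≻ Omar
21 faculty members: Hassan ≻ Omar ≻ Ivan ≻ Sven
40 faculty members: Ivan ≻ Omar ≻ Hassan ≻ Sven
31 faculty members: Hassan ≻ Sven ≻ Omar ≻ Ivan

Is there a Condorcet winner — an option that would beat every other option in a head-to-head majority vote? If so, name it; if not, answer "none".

Hassan

Hassan vs Sven: 119–85 for Hassan.
Hassan vs Ivan: 141–63 for Hassan.
Hassan vs Omar: 105–99 for Hassan.
Hassan beats every other option head-to-head.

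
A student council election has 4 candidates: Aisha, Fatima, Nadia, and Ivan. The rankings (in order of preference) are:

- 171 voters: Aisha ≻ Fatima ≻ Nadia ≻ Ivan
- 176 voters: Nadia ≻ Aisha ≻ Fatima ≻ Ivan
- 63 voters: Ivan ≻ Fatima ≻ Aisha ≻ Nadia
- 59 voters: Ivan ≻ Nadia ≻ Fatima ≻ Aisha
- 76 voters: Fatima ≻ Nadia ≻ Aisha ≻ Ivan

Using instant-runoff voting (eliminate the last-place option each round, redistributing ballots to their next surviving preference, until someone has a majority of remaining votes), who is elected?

Round 1: Aisha 171, Fatima 76, Nadia 176, Ivan 122. Eliminate Fatima.
Round 2: Aisha 171, Nadia 252, Ivan 122. Eliminate Ivan.
Round 3: Aisha 234, Nadia 311. Nadia has a majority.

Nadia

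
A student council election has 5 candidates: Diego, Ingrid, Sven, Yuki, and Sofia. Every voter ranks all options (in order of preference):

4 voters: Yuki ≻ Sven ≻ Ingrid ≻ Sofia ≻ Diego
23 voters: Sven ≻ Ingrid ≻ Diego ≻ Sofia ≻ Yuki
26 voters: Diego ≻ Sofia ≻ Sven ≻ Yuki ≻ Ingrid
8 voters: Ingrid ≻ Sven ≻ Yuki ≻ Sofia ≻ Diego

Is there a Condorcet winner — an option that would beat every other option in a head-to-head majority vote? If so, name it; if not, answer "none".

Sven

Sven vs Diego: 35–26 for Sven.
Sven vs Ingrid: 53–8 for Sven.
Sven vs Yuki: 57–4 for Sven.
Sven vs Sofia: 35–26 for Sven.
Sven beats every other option head-to-head.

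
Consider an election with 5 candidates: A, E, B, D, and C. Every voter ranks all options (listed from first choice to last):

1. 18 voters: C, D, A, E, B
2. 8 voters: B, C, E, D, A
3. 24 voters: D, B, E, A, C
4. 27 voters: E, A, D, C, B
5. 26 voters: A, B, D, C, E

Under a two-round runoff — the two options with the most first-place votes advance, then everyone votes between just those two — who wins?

E

Round 1 first-place votes: A 26, E 27, B 8, D 24, C 18.
E and A advance.
Runoff: E is preferred to A by 59 voters; A by 44.
E wins the runoff.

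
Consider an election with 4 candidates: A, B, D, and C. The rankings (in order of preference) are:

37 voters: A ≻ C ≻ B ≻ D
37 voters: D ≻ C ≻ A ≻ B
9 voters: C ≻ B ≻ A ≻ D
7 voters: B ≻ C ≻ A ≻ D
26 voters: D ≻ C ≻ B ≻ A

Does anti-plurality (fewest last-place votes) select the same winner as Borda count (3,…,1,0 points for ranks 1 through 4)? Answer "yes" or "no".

Anti-plurality — last-place votes: A 26, B 37, D 53, C 0. Winner: C.
Borda — scores: A 164, B 102, D 189, C 241. Winner: C.
The two methods agree.

yes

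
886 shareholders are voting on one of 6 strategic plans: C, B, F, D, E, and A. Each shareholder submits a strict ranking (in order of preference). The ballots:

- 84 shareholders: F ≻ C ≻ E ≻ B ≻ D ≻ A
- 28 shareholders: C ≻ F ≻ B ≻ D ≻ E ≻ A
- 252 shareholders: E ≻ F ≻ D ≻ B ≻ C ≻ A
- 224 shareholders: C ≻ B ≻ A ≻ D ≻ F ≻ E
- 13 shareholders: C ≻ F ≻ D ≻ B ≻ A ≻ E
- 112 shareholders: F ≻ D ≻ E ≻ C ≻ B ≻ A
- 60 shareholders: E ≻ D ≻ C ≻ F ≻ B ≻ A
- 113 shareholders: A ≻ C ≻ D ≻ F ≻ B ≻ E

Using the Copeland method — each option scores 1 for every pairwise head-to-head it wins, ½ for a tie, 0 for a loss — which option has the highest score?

C: beats B, D, E, and A; loses to F → score 4.
B: beats A; loses to C, F, D, and E → score 1.
F: beats C, B, D, E, and A → score 5.
D: beats B, E, and A; loses to C and F → score 3.
E: beats B and A; loses to C, F, and D → score 2.
A: loses to C, B, F, D, and E → score 0.
F has the best pairwise record.

F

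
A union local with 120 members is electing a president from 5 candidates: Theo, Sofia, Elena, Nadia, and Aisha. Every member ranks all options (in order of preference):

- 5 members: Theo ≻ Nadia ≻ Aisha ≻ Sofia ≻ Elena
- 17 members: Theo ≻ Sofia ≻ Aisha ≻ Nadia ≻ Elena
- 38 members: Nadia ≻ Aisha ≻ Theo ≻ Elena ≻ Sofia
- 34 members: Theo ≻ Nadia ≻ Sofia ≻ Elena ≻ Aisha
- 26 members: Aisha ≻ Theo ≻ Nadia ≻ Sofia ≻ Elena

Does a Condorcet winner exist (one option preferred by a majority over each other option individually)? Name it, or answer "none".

none

Checking pairwise contests:
Aisha beats Theo 64–56.
Theo beats Sofia 120–0.
Theo beats Elena 120–0.
Theo beats Nadia 82–38.
Nadia beats Aisha 77–43.
Every option loses at least one head-to-head, so there is no Condorcet winner.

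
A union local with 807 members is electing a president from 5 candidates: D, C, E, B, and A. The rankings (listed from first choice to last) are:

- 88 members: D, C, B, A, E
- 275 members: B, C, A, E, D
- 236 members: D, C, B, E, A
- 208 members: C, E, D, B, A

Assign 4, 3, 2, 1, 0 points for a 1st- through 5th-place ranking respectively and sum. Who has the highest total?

C

D: 88·4 + 275·0 + 236·4 + 208·2 = 1712
C: 88·3 + 275·3 + 236·3 + 208·4 = 2629
E: 88·0 + 275·1 + 236·1 + 208·3 = 1135
B: 88·2 + 275·4 + 236·2 + 208·1 = 1956
A: 88·1 + 275·2 + 236·0 + 208·0 = 638
C has the highest Borda score (2629).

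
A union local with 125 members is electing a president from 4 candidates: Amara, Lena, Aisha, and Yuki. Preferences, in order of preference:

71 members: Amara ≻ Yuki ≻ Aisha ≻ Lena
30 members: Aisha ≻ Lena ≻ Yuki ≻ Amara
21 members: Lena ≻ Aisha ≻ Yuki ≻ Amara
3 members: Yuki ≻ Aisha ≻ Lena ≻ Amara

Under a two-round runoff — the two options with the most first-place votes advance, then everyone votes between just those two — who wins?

Amara

Round 1 first-place votes: Amara 71, Lena 21, Aisha 30, Yuki 3.
Amara and Aisha advance.
Runoff: Amara is preferred to Aisha by 71 voters; Aisha by 54.
Amara wins the runoff.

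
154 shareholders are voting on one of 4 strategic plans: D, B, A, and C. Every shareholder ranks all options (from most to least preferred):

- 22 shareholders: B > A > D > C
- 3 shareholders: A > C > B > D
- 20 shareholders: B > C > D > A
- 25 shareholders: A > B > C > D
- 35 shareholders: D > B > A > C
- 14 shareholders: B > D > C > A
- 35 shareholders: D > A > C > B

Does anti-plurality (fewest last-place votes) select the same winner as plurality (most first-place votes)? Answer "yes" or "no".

Anti-plurality — last-place votes: D 28, B 35, A 34, C 57. Winner: D.
Plurality — first-place votes: D 70, B 56, A 28, C 0. Winner: D.
The two methods agree.

yes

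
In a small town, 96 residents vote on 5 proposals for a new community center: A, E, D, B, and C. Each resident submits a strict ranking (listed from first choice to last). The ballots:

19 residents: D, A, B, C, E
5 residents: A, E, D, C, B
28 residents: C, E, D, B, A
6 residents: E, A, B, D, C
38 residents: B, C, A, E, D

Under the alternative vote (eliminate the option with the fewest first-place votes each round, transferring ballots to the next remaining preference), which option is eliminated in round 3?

D

Round 1: A 5, E 6, D 19, B 38, C 28. Eliminate A.
Round 2: E 11, D 19, B 38, C 28. Eliminate E.
Round 3: D 24, B 44, C 28. Eliminate D.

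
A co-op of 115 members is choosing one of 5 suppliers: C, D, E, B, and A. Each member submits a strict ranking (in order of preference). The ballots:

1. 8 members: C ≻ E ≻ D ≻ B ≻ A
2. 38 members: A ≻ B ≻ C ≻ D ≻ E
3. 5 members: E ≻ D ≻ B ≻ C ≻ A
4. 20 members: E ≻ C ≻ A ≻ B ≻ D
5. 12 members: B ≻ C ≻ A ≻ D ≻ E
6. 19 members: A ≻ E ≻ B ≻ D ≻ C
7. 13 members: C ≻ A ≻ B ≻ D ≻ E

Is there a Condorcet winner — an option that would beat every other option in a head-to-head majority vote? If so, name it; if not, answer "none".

Checking pairwise contests:
B beats C 74–41.
C beats D 91–24.
C beats E 71–44.
A beats B 90–25.
C beats A 58–57.
Every option loses at least one head-to-head, so there is no Condorcet winner.

none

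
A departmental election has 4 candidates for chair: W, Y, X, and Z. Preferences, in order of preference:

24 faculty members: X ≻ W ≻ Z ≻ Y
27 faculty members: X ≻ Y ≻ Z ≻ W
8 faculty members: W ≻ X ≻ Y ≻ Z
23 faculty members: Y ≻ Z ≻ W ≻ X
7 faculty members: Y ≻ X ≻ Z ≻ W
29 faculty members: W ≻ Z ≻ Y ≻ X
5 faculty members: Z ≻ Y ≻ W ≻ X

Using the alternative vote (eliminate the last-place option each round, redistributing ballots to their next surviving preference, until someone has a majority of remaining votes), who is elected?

Round 1: W 37, Y 30, X 51, Z 5. Eliminate Z.
Round 2: W 37, Y 35, X 51. Eliminate Y.
Round 3: W 65, X 58. W has a majority.

W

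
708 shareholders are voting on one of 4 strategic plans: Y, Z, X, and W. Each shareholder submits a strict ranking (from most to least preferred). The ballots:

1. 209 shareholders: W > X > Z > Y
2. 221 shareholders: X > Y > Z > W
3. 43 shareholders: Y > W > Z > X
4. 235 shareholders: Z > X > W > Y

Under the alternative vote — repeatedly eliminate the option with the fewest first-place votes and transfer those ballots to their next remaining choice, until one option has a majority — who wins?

Round 1: Y 43, Z 235, X 221, W 209. Eliminate Y.
Round 2: Z 235, X 221, W 252. Eliminate X.
Round 3: Z 456, W 252. Z has a majority.

Z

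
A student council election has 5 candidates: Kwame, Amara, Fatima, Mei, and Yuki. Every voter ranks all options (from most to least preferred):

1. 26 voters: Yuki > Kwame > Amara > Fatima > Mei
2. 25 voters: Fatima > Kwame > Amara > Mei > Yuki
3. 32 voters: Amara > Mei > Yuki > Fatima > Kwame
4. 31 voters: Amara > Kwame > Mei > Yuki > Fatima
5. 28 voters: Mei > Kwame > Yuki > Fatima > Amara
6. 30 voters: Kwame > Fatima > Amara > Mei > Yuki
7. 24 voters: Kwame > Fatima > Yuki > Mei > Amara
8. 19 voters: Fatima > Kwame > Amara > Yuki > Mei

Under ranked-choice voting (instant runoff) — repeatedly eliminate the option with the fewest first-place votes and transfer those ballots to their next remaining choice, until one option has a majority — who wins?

Kwame

Round 1: Kwame 54, Amara 63, Fatima 44, Mei 28, Yuki 26. Eliminate Yuki.
Round 2: Kwame 80, Amara 63, Fatima 44, Mei 28. Eliminate Mei.
Round 3: Kwame 108, Amara 63, Fatima 44. Kwame has a majority.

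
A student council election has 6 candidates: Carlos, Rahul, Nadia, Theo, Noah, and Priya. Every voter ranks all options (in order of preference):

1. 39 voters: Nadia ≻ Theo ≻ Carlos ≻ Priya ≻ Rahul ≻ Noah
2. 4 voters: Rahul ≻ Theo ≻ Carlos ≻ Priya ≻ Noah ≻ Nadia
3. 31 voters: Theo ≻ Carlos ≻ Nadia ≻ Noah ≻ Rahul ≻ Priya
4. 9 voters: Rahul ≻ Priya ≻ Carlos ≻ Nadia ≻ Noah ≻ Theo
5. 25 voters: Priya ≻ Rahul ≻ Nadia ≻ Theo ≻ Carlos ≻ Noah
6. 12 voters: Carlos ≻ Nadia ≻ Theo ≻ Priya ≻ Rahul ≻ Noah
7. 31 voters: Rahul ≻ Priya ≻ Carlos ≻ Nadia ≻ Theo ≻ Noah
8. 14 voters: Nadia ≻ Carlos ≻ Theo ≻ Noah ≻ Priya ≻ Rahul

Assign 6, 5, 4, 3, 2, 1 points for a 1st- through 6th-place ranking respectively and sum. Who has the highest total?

Nadia

Carlos: 39·4 + 4·4 + 31·5 + 9·4 + 25·2 + 12·6 + 31·4 + 14·5 = 679
Rahul: 39·2 + 4·6 + 31·2 + 9·6 + 25·5 + 12·2 + 31·6 + 14·1 = 567
Nadia: 39·6 + 4·1 + 31·4 + 9·3 + 25·4 + 12·5 + 31·3 + 14·6 = 726
Theo: 39·5 + 4·5 + 31·6 + 9·1 + 25·3 + 12·4 + 31·2 + 14·4 = 651
Noah: 39·1 + 4·2 + 31·3 + 9·2 + 25·1 + 12·1 + 31·1 + 14·3 = 268
Priya: 39·3 + 4·3 + 31·1 + 9·5 + 25·6 + 12·3 + 31·5 + 14·2 = 574
Nadia has the highest Borda score (726).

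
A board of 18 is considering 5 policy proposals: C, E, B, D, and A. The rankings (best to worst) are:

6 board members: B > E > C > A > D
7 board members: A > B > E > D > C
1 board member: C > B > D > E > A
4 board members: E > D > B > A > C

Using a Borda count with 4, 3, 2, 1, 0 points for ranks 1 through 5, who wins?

B

C: 6·2 + 7·0 + 1·4 + 4·0 = 16
E: 6·3 + 7·2 + 1·1 + 4·4 = 49
B: 6·4 + 7·3 + 1·3 + 4·2 = 56
D: 6·0 + 7·1 + 1·2 + 4·3 = 21
A: 6·1 + 7·4 + 1·0 + 4·1 = 38
B has the highest Borda score (56).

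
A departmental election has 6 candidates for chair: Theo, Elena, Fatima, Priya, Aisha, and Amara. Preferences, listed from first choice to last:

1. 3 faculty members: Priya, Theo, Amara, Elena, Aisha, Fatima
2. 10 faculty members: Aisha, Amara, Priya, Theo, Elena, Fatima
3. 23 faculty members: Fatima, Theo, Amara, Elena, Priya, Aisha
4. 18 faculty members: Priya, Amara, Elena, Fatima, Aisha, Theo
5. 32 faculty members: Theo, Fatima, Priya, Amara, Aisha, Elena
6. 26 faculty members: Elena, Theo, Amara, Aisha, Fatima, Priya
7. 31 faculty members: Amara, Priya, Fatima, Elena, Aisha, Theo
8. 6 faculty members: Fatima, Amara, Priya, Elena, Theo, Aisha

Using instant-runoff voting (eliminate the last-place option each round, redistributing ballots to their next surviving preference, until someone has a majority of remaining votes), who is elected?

Round 1: Theo 32, Elena 26, Fatima 29, Priya 21, Aisha 10, Amara 31. Eliminate Aisha.
Round 2: Theo 32, Elena 26, Fatima 29, Priya 21, Amara 41. Eliminate Priya.
Round 3: Theo 35, Elena 26, Fatima 29, Amara 59. Eliminate Elena.
Round 4: Theo 61, Fatima 29, Amara 59. Eliminate Fatima.
Round 5: Theo 84, Amara 65. Theo has a majority.

Theo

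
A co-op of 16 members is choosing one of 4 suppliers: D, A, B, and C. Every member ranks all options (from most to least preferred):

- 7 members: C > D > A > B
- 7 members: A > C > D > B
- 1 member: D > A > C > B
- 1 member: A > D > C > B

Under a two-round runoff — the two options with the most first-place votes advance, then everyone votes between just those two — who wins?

A

Round 1 first-place votes: D 1, A 8, B 0, C 7.
A and C advance.
Runoff: A is preferred to C by 9 voters; C by 7.
A wins the runoff.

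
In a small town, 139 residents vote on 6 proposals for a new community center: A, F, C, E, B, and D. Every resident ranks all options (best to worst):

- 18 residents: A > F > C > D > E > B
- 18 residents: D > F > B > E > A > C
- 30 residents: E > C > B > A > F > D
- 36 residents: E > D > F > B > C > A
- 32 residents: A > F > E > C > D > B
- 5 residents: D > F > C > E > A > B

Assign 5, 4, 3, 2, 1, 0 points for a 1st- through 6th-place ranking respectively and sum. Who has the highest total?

A: 18·5 + 18·1 + 30·2 + 36·0 + 32·5 + 5·1 = 333
F: 18·4 + 18·4 + 30·1 + 36·3 + 32·4 + 5·4 = 430
C: 18·3 + 18·0 + 30·4 + 36·1 + 32·2 + 5·3 = 289
E: 18·1 + 18·2 + 30·5 + 36·5 + 32·3 + 5·2 = 490
B: 18·0 + 18·3 + 30·3 + 36·2 + 32·0 + 5·0 = 216
D: 18·2 + 18·5 + 30·0 + 36·4 + 32·1 + 5·5 = 327
E has the highest Borda score (490).

E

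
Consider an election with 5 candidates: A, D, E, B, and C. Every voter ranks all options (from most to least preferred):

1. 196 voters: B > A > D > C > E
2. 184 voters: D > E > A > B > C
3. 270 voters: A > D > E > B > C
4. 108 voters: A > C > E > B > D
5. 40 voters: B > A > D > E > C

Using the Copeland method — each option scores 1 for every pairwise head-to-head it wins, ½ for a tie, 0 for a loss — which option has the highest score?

A: beats D, E, B, and C → score 4.
D: beats E, B, and C; loses to A → score 3.
E: beats B and C; loses to A and D → score 2.
B: beats C; loses to A, D, and E → score 1.
C: loses to A, D, E, and B → score 0.
A has the best pairwise record.

A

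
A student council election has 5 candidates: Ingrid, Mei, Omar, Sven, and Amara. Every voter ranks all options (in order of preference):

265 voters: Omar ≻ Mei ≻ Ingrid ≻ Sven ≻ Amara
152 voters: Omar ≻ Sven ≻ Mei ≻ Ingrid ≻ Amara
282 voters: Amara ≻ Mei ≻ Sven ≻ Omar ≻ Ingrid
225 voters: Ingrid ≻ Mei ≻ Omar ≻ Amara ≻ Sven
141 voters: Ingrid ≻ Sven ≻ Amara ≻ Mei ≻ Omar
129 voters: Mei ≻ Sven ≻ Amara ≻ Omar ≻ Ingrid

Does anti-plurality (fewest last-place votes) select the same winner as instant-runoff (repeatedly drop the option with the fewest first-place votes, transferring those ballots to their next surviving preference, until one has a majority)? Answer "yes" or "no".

Anti-plurality — last-place votes: Ingrid 411, Mei 0, Omar 141, Sven 225, Amara 417. Winner: Mei.
Instant-runoff — R1 Ingrid 366, Mei 129, Omar 417, Sven 0, Amara 282 (Sven out); R2 Ingrid 366, Mei 129, Omar 417, Amara 282 (Mei out); R3 Ingrid 366, Omar 417, Amara 411 (Ingrid out); R4 Omar 642, Amara 552 (Omar winner). Winner: Omar.
The two methods disagree.

no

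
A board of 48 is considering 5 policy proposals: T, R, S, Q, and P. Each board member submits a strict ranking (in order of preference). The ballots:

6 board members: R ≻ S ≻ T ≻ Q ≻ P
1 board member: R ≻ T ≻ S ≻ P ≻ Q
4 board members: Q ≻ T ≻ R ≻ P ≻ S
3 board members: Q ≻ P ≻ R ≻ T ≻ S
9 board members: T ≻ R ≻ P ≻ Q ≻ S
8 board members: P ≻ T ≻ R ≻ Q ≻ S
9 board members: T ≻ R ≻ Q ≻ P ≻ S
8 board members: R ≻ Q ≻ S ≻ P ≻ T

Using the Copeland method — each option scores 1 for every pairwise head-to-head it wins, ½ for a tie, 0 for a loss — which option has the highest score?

T: beats R, S, Q, and P → score 4.
R: beats S, Q, and P; loses to T → score 3.
S: loses to T, R, Q, and P → score 0.
Q: beats S and P; loses to T and R → score 2.
P: beats S; loses to T, R, and Q → score 1.
T has the best pairwise record.

T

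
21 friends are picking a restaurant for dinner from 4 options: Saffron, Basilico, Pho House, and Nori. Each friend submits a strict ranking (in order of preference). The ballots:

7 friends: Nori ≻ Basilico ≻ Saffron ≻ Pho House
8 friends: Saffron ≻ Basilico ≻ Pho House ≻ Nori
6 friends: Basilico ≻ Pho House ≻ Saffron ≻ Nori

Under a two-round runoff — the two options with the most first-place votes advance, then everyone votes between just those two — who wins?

Round 1 first-place votes: Saffron 8, Basilico 6, Pho House 0, Nori 7.
Saffron and Nori advance.
Runoff: Saffron is preferred to Nori by 14 voters; Nori by 7.
Saffron wins the runoff.

Saffron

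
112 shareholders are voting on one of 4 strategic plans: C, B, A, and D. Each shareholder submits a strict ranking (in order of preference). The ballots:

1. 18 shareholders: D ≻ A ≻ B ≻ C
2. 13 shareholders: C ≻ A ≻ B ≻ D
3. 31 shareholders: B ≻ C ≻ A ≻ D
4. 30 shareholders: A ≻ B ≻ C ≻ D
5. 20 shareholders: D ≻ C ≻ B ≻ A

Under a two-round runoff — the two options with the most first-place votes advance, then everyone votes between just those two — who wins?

B

Round 1 first-place votes: C 13, B 31, A 30, D 38.
D and B advance.
Runoff: D is preferred to B by 38 voters; B by 74.
B wins the runoff.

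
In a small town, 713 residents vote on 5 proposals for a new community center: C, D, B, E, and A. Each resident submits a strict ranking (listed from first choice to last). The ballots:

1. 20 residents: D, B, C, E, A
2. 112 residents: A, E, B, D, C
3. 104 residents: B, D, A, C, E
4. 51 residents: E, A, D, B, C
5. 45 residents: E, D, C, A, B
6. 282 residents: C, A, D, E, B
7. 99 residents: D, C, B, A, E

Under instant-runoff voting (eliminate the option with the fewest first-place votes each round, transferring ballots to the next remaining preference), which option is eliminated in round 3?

A

Round 1: C 282, D 119, B 104, E 96, A 112. Eliminate E.
Round 2: C 282, D 164, B 104, A 163. Eliminate B.
Round 3: C 282, D 268, A 163. Eliminate A.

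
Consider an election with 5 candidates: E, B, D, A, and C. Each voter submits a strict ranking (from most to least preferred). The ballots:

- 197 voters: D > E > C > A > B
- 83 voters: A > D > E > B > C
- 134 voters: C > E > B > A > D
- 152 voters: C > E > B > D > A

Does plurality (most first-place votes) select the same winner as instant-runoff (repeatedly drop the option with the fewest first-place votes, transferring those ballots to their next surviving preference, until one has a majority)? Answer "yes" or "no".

Plurality — first-place votes: E 0, B 0, D 197, A 83, C 286. Winner: C.
Instant-runoff — R1 E 0, B 0, D 197, A 83, C 286 (C winner). Winner: C.
The two methods agree.

yes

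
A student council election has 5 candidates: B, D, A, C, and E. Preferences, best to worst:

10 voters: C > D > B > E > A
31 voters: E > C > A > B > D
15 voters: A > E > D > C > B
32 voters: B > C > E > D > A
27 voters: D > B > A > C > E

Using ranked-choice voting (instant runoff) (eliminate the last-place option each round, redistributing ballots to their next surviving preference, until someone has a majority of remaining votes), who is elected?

E

Round 1: B 32, D 27, A 15, C 10, E 31. Eliminate C.
Round 2: B 32, D 37, A 15, E 31. Eliminate A.
Round 3: B 32, D 37, E 46. Eliminate B.
Round 4: D 37, E 78. E has a majority.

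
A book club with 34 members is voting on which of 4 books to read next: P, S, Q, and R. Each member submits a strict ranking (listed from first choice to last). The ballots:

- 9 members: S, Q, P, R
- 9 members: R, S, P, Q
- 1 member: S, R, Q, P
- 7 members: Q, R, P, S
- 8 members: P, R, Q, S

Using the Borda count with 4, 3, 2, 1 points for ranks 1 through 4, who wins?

R

P: 9·2 + 9·2 + 1·1 + 7·2 + 8·4 = 83
S: 9·4 + 9·3 + 1·4 + 7·1 + 8·1 = 82
Q: 9·3 + 9·1 + 1·2 + 7·4 + 8·2 = 82
R: 9·1 + 9·4 + 1·3 + 7·3 + 8·3 = 93
R has the highest Borda score (93).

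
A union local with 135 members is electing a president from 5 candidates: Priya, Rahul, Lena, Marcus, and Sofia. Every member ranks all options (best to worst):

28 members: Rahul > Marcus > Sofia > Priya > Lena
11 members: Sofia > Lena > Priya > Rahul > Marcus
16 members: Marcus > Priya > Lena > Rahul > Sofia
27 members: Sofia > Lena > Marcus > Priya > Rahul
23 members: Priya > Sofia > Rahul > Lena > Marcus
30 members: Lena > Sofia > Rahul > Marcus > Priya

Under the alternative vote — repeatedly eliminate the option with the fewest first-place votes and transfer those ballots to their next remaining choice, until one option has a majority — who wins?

Sofia

Round 1: Priya 23, Rahul 28, Lena 30, Marcus 16, Sofia 38. Eliminate Marcus.
Round 2: Priya 39, Rahul 28, Lena 30, Sofia 38. Eliminate Rahul.
Round 3: Priya 39, Lena 30, Sofia 66. Eliminate Lena.
Round 4: Priya 39, Sofia 96. Sofia has a majority.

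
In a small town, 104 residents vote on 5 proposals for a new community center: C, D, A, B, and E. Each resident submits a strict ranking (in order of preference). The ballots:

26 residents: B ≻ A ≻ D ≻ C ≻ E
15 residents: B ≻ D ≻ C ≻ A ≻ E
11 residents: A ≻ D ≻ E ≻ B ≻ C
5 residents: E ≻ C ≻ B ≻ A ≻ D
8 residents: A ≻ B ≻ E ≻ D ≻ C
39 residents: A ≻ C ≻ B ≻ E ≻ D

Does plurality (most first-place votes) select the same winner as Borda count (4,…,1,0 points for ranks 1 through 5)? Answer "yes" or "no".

yes

Plurality — first-place votes: C 0, D 0, A 58, B 41, E 5. Winner: A.
Borda — scores: C 188, D 138, A 330, B 287, E 97. Winner: A.
The two methods agree.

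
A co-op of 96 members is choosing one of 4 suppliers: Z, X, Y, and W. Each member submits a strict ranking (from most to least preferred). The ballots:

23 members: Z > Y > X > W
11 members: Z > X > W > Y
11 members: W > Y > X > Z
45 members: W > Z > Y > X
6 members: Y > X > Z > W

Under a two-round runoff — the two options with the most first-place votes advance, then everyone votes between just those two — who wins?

W

Round 1 first-place votes: Z 34, X 0, Y 6, W 56.
W and Z advance.
Runoff: W is preferred to Z by 56 voters; Z by 40.
W wins the runoff.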